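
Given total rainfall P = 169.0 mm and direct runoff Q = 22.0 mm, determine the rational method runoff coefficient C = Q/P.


The runoff coefficient C = runoff depth / rainfall depth.
C = 22.0 / 169.0
  = 0.1302.

0.1302


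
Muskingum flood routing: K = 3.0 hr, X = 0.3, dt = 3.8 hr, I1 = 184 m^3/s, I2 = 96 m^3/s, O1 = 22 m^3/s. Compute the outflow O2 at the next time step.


Muskingum coefficients:
denom = 2*K*(1-X) + dt = 2*3.0*(1-0.3) + 3.8 = 8.0.
C0 = (dt - 2*K*X)/denom = (3.8 - 2*3.0*0.3)/8.0 = 0.25.
C1 = (dt + 2*K*X)/denom = (3.8 + 2*3.0*0.3)/8.0 = 0.7.
C2 = (2*K*(1-X) - dt)/denom = 0.05.
O2 = C0*I2 + C1*I1 + C2*O1
   = 0.25*96 + 0.7*184 + 0.05*22
   = 153.9 m^3/s.

153.9


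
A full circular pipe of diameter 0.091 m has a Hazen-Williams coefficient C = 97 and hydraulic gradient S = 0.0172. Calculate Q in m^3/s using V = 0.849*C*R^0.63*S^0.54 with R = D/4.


For a full circular pipe, R = D/4 = 0.091/4 = 0.0227 m.
V = 0.849 * 97 * 0.0227^0.63 * 0.0172^0.54
  = 0.849 * 97 * 0.092236 * 0.111477
  = 0.8468 m/s.
Pipe area A = pi*D^2/4 = pi*0.091^2/4 = 0.0065 m^2.
Q = A * V = 0.0065 * 0.8468 = 0.0055 m^3/s.

0.0055


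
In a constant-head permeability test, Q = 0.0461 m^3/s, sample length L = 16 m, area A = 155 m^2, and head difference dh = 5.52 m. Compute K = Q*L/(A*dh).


From K = Q*L / (A*dh):
Numerator: Q*L = 0.0461 * 16 = 0.7376.
Denominator: A*dh = 155 * 5.52 = 855.6.
K = 0.7376 / 855.6 = 0.000862 m/s.

0.000862


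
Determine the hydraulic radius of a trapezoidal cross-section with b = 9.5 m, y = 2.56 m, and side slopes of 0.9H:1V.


For a trapezoidal section with side slope z:
A = (b + z*y)*y = (9.5 + 0.9*2.56)*2.56 = 30.218 m^2.
P = b + 2*y*sqrt(1 + z^2) = 9.5 + 2*2.56*sqrt(1 + 0.9^2) = 16.388 m.
R = A/P = 30.218 / 16.388 = 1.8439 m.

1.8439


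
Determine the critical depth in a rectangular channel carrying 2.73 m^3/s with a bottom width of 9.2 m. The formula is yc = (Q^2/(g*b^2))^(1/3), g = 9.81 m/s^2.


Using yc = (Q^2 / (g * b^2))^(1/3):
Q^2 = 2.73^2 = 7.45.
g * b^2 = 9.81 * 9.2^2 = 9.81 * 84.64 = 830.32.
Q^2 / (g*b^2) = 7.45 / 830.32 = 0.009.
yc = 0.009^(1/3) = 0.2078 m.

0.2078


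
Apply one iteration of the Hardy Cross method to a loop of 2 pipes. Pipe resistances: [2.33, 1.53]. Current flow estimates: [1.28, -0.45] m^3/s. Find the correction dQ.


Numerator terms (r*Q*|Q|): 2.33*1.28*|1.28| = 3.8175; 1.53*-0.45*|-0.45| = -0.3098.
Sum of numerator = 3.5076.
Denominator terms (r*|Q|): 2.33*|1.28| = 2.9824; 1.53*|-0.45| = 0.6885.
2 * sum of denominator = 2 * 3.6709 = 7.3418.
dQ = -3.5076 / 7.3418 = -0.4778 m^3/s.

-0.4778


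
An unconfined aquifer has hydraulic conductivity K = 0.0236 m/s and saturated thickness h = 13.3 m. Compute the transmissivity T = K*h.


Transmissivity is defined as T = K * h.
T = 0.0236 * 13.3
  = 0.3139 m^2/s.

0.3139


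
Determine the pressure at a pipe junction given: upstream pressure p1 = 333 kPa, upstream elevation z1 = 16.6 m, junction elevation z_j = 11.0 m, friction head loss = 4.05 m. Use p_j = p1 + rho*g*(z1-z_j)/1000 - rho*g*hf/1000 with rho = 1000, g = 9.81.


Junction pressure: p_j = p1 + rho*g*(z1 - z_j)/1000 - rho*g*hf/1000.
Elevation term = 1000*9.81*(16.6 - 11.0)/1000 = 54.936 kPa.
Friction term = 1000*9.81*4.05/1000 = 39.73 kPa.
p_j = 333 + 54.936 - 39.73 = 348.21 kPa.

348.21


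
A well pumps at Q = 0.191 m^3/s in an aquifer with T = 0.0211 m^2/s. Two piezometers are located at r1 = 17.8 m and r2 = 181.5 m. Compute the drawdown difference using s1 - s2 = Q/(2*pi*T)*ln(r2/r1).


Thiem equation: s1 - s2 = Q/(2*pi*T) * ln(r2/r1).
ln(r2/r1) = ln(181.5/17.8) = 2.3221.
Q/(2*pi*T) = 0.191 / (2*pi*0.0211) = 0.191 / 0.1326 = 1.4407.
s1 - s2 = 1.4407 * 2.3221 = 3.3454 m.

3.3454


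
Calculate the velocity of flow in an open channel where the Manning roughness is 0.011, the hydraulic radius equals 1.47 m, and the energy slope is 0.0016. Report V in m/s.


Manning's equation gives V = (1/n) * R^(2/3) * S^(1/2).
First, compute R^(2/3) = 1.47^(2/3) = 1.2928.
Next, S^(1/2) = 0.0016^(1/2) = 0.04.
Then 1/n = 1/0.011 = 90.91.
V = 90.91 * 1.2928 * 0.04 = 4.7012 m/s.

4.7012


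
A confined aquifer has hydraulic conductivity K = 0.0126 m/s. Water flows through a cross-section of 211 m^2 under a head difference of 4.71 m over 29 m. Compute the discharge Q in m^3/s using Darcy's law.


Darcy's law: Q = K * A * i, where i = dh/L.
Hydraulic gradient i = 4.71 / 29 = 0.162414.
Q = 0.0126 * 211 * 0.162414
  = 0.4318 m^3/s.

0.4318


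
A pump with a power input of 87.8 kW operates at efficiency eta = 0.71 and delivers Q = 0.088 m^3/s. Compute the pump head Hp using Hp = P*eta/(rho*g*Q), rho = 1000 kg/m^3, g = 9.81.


Pump head formula: Hp = P * eta / (rho * g * Q).
Numerator: P * eta = 87.8 * 1000 * 0.71 = 62338.0 W.
Denominator: rho * g * Q = 1000 * 9.81 * 0.088 = 863.28.
Hp = 62338.0 / 863.28 = 72.21 m.

72.21


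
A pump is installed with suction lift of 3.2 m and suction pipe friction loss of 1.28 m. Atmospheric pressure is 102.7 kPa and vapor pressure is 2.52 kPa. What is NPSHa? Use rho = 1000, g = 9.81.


NPSHa = p_atm/(rho*g) - z_s - hf_s - p_vap/(rho*g).
p_atm/(rho*g) = 102.7*1000 / (1000*9.81) = 10.469 m.
p_vap/(rho*g) = 2.52*1000 / (1000*9.81) = 0.257 m.
NPSHa = 10.469 - 3.2 - 1.28 - 0.257
      = 5.73 m.

5.73


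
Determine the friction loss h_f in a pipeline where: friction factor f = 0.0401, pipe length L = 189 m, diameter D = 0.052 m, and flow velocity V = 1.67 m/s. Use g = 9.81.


Darcy-Weisbach equation: h_f = f * (L/D) * V^2/(2g).
f * L/D = 0.0401 * 189/0.052 = 145.7481.
V^2/(2g) = 1.67^2 / (2*9.81) = 2.7889 / 19.62 = 0.1421 m.
h_f = 145.7481 * 0.1421 = 20.717 m.

20.717


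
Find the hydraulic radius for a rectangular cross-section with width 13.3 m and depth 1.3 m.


For a rectangular section:
Flow area A = b * y = 13.3 * 1.3 = 17.29 m^2.
Wetted perimeter P = b + 2y = 13.3 + 2*1.3 = 15.9 m.
Hydraulic radius R = A/P = 17.29 / 15.9 = 1.0874 m.

1.0874


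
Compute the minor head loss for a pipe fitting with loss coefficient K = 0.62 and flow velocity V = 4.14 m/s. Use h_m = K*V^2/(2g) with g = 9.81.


Minor loss formula: h_m = K * V^2/(2g).
V^2 = 4.14^2 = 17.1396.
V^2/(2g) = 17.1396 / 19.62 = 0.8736 m.
h_m = 0.62 * 0.8736 = 0.5416 m.

0.5416


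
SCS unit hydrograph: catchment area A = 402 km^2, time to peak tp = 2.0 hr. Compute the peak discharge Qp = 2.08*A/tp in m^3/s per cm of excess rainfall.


SCS formula: Qp = 2.08 * A / tp.
Qp = 2.08 * 402 / 2.0
   = 836.16 / 2.0
   = 418.08 m^3/s per cm.

418.08


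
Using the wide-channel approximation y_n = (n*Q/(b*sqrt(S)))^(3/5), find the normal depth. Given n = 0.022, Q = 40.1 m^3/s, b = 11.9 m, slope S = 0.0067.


We use the wide-channel approximation y_n = (n*Q/(b*sqrt(S)))^(3/5).
sqrt(S) = sqrt(0.0067) = 0.081854.
Numerator: n*Q = 0.022 * 40.1 = 0.8822.
Denominator: b*sqrt(S) = 11.9 * 0.081854 = 0.974063.
arg = 0.9057.
y_n = 0.9057^(3/5) = 0.9423 m.

0.9423


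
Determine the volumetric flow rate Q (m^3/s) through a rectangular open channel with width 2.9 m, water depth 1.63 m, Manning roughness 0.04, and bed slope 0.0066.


For a rectangular channel, the cross-sectional area A = b * y = 2.9 * 1.63 = 4.73 m^2.
The wetted perimeter P = b + 2y = 2.9 + 2*1.63 = 6.16 m.
Hydraulic radius R = A/P = 4.73/6.16 = 0.7674 m.
Velocity V = (1/n)*R^(2/3)*S^(1/2) = (1/0.04)*0.7674^(2/3)*0.0066^(1/2) = 1.7023 m/s.
Discharge Q = A * V = 4.73 * 1.7023 = 8.047 m^3/s.

8.047


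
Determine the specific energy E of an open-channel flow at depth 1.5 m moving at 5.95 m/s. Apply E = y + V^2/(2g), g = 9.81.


Specific energy E = y + V^2/(2g).
Velocity head = V^2/(2g) = 5.95^2 / (2*9.81) = 35.4025 / 19.62 = 1.8044 m.
E = 1.5 + 1.8044 = 3.3044 m.

3.3044


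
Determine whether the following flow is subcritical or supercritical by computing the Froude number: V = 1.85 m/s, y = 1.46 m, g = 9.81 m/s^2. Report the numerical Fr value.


The Froude number is defined as Fr = V / sqrt(g*y).
g*y = 9.81 * 1.46 = 14.3226.
sqrt(g*y) = sqrt(14.3226) = 3.7845.
Fr = 1.85 / 3.7845 = 0.4888.
Since Fr < 1, the flow is subcritical.

0.4888


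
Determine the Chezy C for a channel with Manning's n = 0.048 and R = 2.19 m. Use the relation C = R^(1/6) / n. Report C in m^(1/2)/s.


The Chezy coefficient relates to Manning's n through C = R^(1/6) / n.
R^(1/6) = 2.19^(1/6) = 1.139569.
C = 1.139569 / 0.048 = 23.74 m^(1/2)/s.

23.74


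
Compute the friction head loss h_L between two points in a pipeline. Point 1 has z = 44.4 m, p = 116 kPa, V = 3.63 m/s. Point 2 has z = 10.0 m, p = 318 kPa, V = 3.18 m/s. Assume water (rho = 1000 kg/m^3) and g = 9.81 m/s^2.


Total head at each section: H = z + p/(rho*g) + V^2/(2g).
H1 = 44.4 + 116*1000/(1000*9.81) + 3.63^2/(2*9.81)
   = 44.4 + 11.825 + 0.6716
   = 56.896 m.
H2 = 10.0 + 318*1000/(1000*9.81) + 3.18^2/(2*9.81)
   = 10.0 + 32.416 + 0.5154
   = 42.931 m.
h_L = H1 - H2 = 56.896 - 42.931 = 13.965 m.

13.965


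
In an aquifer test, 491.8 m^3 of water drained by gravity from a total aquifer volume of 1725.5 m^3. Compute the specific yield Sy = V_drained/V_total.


Specific yield Sy = Volume drained / Total volume.
Sy = 491.8 / 1725.5
   = 0.285.

0.285


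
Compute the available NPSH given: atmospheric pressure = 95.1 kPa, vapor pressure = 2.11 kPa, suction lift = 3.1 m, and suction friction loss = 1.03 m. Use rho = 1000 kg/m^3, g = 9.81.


NPSHa = p_atm/(rho*g) - z_s - hf_s - p_vap/(rho*g).
p_atm/(rho*g) = 95.1*1000 / (1000*9.81) = 9.694 m.
p_vap/(rho*g) = 2.11*1000 / (1000*9.81) = 0.215 m.
NPSHa = 9.694 - 3.1 - 1.03 - 0.215
      = 5.35 m.

5.35


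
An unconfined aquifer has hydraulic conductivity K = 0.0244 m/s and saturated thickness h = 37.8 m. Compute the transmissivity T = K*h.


Transmissivity is defined as T = K * h.
T = 0.0244 * 37.8
  = 0.9223 m^2/s.

0.9223


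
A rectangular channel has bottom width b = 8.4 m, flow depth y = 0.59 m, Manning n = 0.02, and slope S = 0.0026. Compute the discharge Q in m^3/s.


For a rectangular channel, the cross-sectional area A = b * y = 8.4 * 0.59 = 4.96 m^2.
The wetted perimeter P = b + 2y = 8.4 + 2*0.59 = 9.58 m.
Hydraulic radius R = A/P = 4.96/9.58 = 0.5173 m.
Velocity V = (1/n)*R^(2/3)*S^(1/2) = (1/0.02)*0.5173^(2/3)*0.0026^(1/2) = 1.643 m/s.
Discharge Q = A * V = 4.96 * 1.643 = 8.143 m^3/s.

8.143


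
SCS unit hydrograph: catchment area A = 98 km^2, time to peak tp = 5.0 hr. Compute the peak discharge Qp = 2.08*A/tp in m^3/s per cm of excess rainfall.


SCS formula: Qp = 2.08 * A / tp.
Qp = 2.08 * 98 / 5.0
   = 203.84 / 5.0
   = 40.77 m^3/s per cm.

40.77


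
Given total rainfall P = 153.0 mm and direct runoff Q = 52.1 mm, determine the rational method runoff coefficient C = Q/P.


The runoff coefficient C = runoff depth / rainfall depth.
C = 52.1 / 153.0
  = 0.3405.

0.3405


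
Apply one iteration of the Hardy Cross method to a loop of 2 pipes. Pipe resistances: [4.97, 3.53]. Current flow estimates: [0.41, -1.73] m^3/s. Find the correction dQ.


Numerator terms (r*Q*|Q|): 4.97*0.41*|0.41| = 0.8355; 3.53*-1.73*|-1.73| = -10.5649.
Sum of numerator = -9.7295.
Denominator terms (r*|Q|): 4.97*|0.41| = 2.0377; 3.53*|-1.73| = 6.1069.
2 * sum of denominator = 2 * 8.1446 = 16.2892.
dQ = --9.7295 / 16.2892 = 0.5973 m^3/s.

0.5973


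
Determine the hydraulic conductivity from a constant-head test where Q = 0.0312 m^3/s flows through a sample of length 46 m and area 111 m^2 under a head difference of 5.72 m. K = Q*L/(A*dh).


From K = Q*L / (A*dh):
Numerator: Q*L = 0.0312 * 46 = 1.4352.
Denominator: A*dh = 111 * 5.72 = 634.92.
K = 1.4352 / 634.92 = 0.00226 m/s.

0.00226


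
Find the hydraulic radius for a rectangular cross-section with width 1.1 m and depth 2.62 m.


For a rectangular section:
Flow area A = b * y = 1.1 * 2.62 = 2.88 m^2.
Wetted perimeter P = b + 2y = 1.1 + 2*2.62 = 6.34 m.
Hydraulic radius R = A/P = 2.88 / 6.34 = 0.4546 m.

0.4546


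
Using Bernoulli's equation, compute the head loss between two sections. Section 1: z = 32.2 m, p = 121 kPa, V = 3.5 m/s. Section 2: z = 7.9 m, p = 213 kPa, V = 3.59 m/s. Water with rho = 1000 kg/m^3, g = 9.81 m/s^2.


Total head at each section: H = z + p/(rho*g) + V^2/(2g).
H1 = 32.2 + 121*1000/(1000*9.81) + 3.5^2/(2*9.81)
   = 32.2 + 12.334 + 0.6244
   = 45.159 m.
H2 = 7.9 + 213*1000/(1000*9.81) + 3.59^2/(2*9.81)
   = 7.9 + 21.713 + 0.6569
   = 30.269 m.
h_L = H1 - H2 = 45.159 - 30.269 = 14.889 m.

14.889


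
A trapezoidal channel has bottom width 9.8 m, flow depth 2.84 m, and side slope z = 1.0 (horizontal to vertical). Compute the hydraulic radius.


For a trapezoidal section with side slope z:
A = (b + z*y)*y = (9.8 + 1.0*2.84)*2.84 = 35.898 m^2.
P = b + 2*y*sqrt(1 + z^2) = 9.8 + 2*2.84*sqrt(1 + 1.0^2) = 17.833 m.
R = A/P = 35.898 / 17.833 = 2.013 m.

2.013


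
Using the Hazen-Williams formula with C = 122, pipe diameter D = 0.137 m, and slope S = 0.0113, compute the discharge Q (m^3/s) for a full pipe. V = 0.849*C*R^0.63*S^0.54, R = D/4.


For a full circular pipe, R = D/4 = 0.137/4 = 0.0343 m.
V = 0.849 * 122 * 0.0343^0.63 * 0.0113^0.54
  = 0.849 * 122 * 0.119354 * 0.088851
  = 1.0984 m/s.
Pipe area A = pi*D^2/4 = pi*0.137^2/4 = 0.0147 m^2.
Q = A * V = 0.0147 * 1.0984 = 0.0162 m^3/s.

0.0162


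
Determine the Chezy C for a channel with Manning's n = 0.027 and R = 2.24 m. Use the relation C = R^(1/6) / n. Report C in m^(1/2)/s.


The Chezy coefficient relates to Manning's n through C = R^(1/6) / n.
R^(1/6) = 2.24^(1/6) = 1.143865.
C = 1.143865 / 0.027 = 42.37 m^(1/2)/s.

42.37


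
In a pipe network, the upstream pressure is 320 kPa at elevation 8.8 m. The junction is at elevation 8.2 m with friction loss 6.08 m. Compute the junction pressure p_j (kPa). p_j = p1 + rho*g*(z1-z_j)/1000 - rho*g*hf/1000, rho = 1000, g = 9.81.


Junction pressure: p_j = p1 + rho*g*(z1 - z_j)/1000 - rho*g*hf/1000.
Elevation term = 1000*9.81*(8.8 - 8.2)/1000 = 5.886 kPa.
Friction term = 1000*9.81*6.08/1000 = 59.645 kPa.
p_j = 320 + 5.886 - 59.645 = 266.24 kPa.

266.24


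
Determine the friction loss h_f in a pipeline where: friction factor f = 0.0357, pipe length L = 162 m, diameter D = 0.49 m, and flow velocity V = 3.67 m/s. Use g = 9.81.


Darcy-Weisbach equation: h_f = f * (L/D) * V^2/(2g).
f * L/D = 0.0357 * 162/0.49 = 11.8029.
V^2/(2g) = 3.67^2 / (2*9.81) = 13.4689 / 19.62 = 0.6865 m.
h_f = 11.8029 * 0.6865 = 8.103 m.

8.103


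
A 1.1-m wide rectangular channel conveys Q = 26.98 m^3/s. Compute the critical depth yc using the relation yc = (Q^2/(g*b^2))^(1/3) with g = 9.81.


Using yc = (Q^2 / (g * b^2))^(1/3):
Q^2 = 26.98^2 = 727.92.
g * b^2 = 9.81 * 1.1^2 = 9.81 * 1.21 = 11.87.
Q^2 / (g*b^2) = 727.92 / 11.87 = 61.3243.
yc = 61.3243^(1/3) = 3.9435 m.

3.9435


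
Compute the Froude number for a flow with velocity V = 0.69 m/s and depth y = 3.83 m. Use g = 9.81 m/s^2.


The Froude number is defined as Fr = V / sqrt(g*y).
g*y = 9.81 * 3.83 = 37.5723.
sqrt(g*y) = sqrt(37.5723) = 6.1296.
Fr = 0.69 / 6.1296 = 0.1126.

0.1126


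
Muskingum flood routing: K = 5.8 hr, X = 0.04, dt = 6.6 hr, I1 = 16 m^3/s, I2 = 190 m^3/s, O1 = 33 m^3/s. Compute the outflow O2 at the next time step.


Muskingum coefficients:
denom = 2*K*(1-X) + dt = 2*5.8*(1-0.04) + 6.6 = 17.736.
C0 = (dt - 2*K*X)/denom = (6.6 - 2*5.8*0.04)/17.736 = 0.346.
C1 = (dt + 2*K*X)/denom = (6.6 + 2*5.8*0.04)/17.736 = 0.3983.
C2 = (2*K*(1-X) - dt)/denom = 0.2558.
O2 = C0*I2 + C1*I1 + C2*O1
   = 0.346*190 + 0.3983*16 + 0.2558*33
   = 80.55 m^3/s.

80.55


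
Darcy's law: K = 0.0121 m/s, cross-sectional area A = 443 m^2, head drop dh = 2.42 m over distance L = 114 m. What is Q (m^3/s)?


Darcy's law: Q = K * A * i, where i = dh/L.
Hydraulic gradient i = 2.42 / 114 = 0.021228.
Q = 0.0121 * 443 * 0.021228
  = 0.1138 m^3/s.

0.1138


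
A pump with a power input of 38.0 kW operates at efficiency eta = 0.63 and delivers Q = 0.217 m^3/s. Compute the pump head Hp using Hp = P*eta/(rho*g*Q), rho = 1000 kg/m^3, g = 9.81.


Pump head formula: Hp = P * eta / (rho * g * Q).
Numerator: P * eta = 38.0 * 1000 * 0.63 = 23940.0 W.
Denominator: rho * g * Q = 1000 * 9.81 * 0.217 = 2128.77.
Hp = 23940.0 / 2128.77 = 11.25 m.

11.25


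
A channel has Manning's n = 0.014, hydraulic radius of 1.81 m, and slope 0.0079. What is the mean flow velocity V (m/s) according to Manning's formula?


Manning's equation gives V = (1/n) * R^(2/3) * S^(1/2).
First, compute R^(2/3) = 1.81^(2/3) = 1.4852.
Next, S^(1/2) = 0.0079^(1/2) = 0.088882.
Then 1/n = 1/0.014 = 71.43.
V = 71.43 * 1.4852 * 0.088882 = 9.4291 m/s.

9.4291


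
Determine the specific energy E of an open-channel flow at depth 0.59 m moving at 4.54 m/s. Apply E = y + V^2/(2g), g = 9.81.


Specific energy E = y + V^2/(2g).
Velocity head = V^2/(2g) = 4.54^2 / (2*9.81) = 20.6116 / 19.62 = 1.0505 m.
E = 0.59 + 1.0505 = 1.6405 m.

1.6405


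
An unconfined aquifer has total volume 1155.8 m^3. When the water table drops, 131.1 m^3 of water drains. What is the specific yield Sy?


Specific yield Sy = Volume drained / Total volume.
Sy = 131.1 / 1155.8
   = 0.1134.

0.1134


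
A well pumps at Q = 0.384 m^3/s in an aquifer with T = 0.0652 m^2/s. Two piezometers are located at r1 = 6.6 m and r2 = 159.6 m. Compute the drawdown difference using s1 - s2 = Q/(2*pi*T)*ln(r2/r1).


Thiem equation: s1 - s2 = Q/(2*pi*T) * ln(r2/r1).
ln(r2/r1) = ln(159.6/6.6) = 3.1856.
Q/(2*pi*T) = 0.384 / (2*pi*0.0652) = 0.384 / 0.4097 = 0.9374.
s1 - s2 = 0.9374 * 3.1856 = 2.986 m.

2.986


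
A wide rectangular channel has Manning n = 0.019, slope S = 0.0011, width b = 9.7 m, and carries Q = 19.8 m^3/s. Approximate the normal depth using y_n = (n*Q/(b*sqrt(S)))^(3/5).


We use the wide-channel approximation y_n = (n*Q/(b*sqrt(S)))^(3/5).
sqrt(S) = sqrt(0.0011) = 0.033166.
Numerator: n*Q = 0.019 * 19.8 = 0.3762.
Denominator: b*sqrt(S) = 9.7 * 0.033166 = 0.32171.
arg = 1.1694.
y_n = 1.1694^(3/5) = 1.0984 m.

1.0984


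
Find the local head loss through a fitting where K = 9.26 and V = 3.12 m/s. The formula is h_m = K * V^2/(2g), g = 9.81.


Minor loss formula: h_m = K * V^2/(2g).
V^2 = 3.12^2 = 9.7344.
V^2/(2g) = 9.7344 / 19.62 = 0.4961 m.
h_m = 9.26 * 0.4961 = 4.5943 m.

4.5943


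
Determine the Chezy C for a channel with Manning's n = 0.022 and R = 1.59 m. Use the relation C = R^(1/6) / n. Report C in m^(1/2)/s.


The Chezy coefficient relates to Manning's n through C = R^(1/6) / n.
R^(1/6) = 1.59^(1/6) = 1.080354.
C = 1.080354 / 0.022 = 49.11 m^(1/2)/s.

49.11


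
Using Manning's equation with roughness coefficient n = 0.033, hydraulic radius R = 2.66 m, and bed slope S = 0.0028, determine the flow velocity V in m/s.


Manning's equation gives V = (1/n) * R^(2/3) * S^(1/2).
First, compute R^(2/3) = 2.66^(2/3) = 1.9198.
Next, S^(1/2) = 0.0028^(1/2) = 0.052915.
Then 1/n = 1/0.033 = 30.3.
V = 30.3 * 1.9198 * 0.052915 = 3.0784 m/s.

3.0784


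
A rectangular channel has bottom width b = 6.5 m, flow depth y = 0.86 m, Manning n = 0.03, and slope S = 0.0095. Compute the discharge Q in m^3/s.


For a rectangular channel, the cross-sectional area A = b * y = 6.5 * 0.86 = 5.59 m^2.
The wetted perimeter P = b + 2y = 6.5 + 2*0.86 = 8.22 m.
Hydraulic radius R = A/P = 5.59/8.22 = 0.68 m.
Velocity V = (1/n)*R^(2/3)*S^(1/2) = (1/0.03)*0.68^(2/3)*0.0095^(1/2) = 2.5125 m/s.
Discharge Q = A * V = 5.59 * 2.5125 = 14.045 m^3/s.

14.045


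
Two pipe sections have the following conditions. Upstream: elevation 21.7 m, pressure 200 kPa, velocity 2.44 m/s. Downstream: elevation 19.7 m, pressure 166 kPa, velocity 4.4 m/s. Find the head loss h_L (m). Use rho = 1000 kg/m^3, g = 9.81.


Total head at each section: H = z + p/(rho*g) + V^2/(2g).
H1 = 21.7 + 200*1000/(1000*9.81) + 2.44^2/(2*9.81)
   = 21.7 + 20.387 + 0.3034
   = 42.391 m.
H2 = 19.7 + 166*1000/(1000*9.81) + 4.4^2/(2*9.81)
   = 19.7 + 16.922 + 0.9867
   = 37.608 m.
h_L = H1 - H2 = 42.391 - 37.608 = 4.783 m.

4.783


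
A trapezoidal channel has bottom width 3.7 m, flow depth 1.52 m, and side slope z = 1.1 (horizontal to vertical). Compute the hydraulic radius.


For a trapezoidal section with side slope z:
A = (b + z*y)*y = (3.7 + 1.1*1.52)*1.52 = 8.165 m^2.
P = b + 2*y*sqrt(1 + z^2) = 3.7 + 2*1.52*sqrt(1 + 1.1^2) = 8.219 m.
R = A/P = 8.165 / 8.219 = 0.9934 m.

0.9934


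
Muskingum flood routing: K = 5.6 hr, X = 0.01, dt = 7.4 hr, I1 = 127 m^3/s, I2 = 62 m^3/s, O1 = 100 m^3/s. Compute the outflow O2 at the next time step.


Muskingum coefficients:
denom = 2*K*(1-X) + dt = 2*5.6*(1-0.01) + 7.4 = 18.488.
C0 = (dt - 2*K*X)/denom = (7.4 - 2*5.6*0.01)/18.488 = 0.3942.
C1 = (dt + 2*K*X)/denom = (7.4 + 2*5.6*0.01)/18.488 = 0.4063.
C2 = (2*K*(1-X) - dt)/denom = 0.1995.
O2 = C0*I2 + C1*I1 + C2*O1
   = 0.3942*62 + 0.4063*127 + 0.1995*100
   = 95.99 m^3/s.

95.99


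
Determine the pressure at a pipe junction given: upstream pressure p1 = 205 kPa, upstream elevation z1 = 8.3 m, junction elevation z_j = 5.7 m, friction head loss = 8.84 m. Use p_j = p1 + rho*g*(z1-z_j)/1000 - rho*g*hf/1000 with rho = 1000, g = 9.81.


Junction pressure: p_j = p1 + rho*g*(z1 - z_j)/1000 - rho*g*hf/1000.
Elevation term = 1000*9.81*(8.3 - 5.7)/1000 = 25.506 kPa.
Friction term = 1000*9.81*8.84/1000 = 86.72 kPa.
p_j = 205 + 25.506 - 86.72 = 143.79 kPa.

143.79


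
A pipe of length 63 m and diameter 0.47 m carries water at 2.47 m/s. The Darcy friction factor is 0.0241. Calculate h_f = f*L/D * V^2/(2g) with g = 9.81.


Darcy-Weisbach equation: h_f = f * (L/D) * V^2/(2g).
f * L/D = 0.0241 * 63/0.47 = 3.2304.
V^2/(2g) = 2.47^2 / (2*9.81) = 6.1009 / 19.62 = 0.311 m.
h_f = 3.2304 * 0.311 = 1.005 m.

1.005


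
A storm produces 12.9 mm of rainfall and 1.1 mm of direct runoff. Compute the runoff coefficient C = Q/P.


The runoff coefficient C = runoff depth / rainfall depth.
C = 1.1 / 12.9
  = 0.0853.

0.0853


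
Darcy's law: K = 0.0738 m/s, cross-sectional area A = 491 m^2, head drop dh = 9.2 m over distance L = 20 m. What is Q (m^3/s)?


Darcy's law: Q = K * A * i, where i = dh/L.
Hydraulic gradient i = 9.2 / 20 = 0.46.
Q = 0.0738 * 491 * 0.46
  = 16.6685 m^3/s.

16.6685


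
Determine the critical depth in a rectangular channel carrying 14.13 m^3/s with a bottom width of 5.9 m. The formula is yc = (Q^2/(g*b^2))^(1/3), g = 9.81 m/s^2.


Using yc = (Q^2 / (g * b^2))^(1/3):
Q^2 = 14.13^2 = 199.66.
g * b^2 = 9.81 * 5.9^2 = 9.81 * 34.81 = 341.49.
Q^2 / (g*b^2) = 199.66 / 341.49 = 0.5847.
yc = 0.5847^(1/3) = 0.8362 m.

0.8362


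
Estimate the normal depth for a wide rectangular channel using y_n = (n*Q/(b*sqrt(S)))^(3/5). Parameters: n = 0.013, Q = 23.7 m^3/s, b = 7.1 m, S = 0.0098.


We use the wide-channel approximation y_n = (n*Q/(b*sqrt(S)))^(3/5).
sqrt(S) = sqrt(0.0098) = 0.098995.
Numerator: n*Q = 0.013 * 23.7 = 0.3081.
Denominator: b*sqrt(S) = 7.1 * 0.098995 = 0.702865.
arg = 0.4383.
y_n = 0.4383^(3/5) = 0.6097 m.

0.6097


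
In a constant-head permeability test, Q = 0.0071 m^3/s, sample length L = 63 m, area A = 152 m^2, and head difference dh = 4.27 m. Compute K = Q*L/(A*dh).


From K = Q*L / (A*dh):
Numerator: Q*L = 0.0071 * 63 = 0.4473.
Denominator: A*dh = 152 * 4.27 = 649.04.
K = 0.4473 / 649.04 = 0.000689 m/s.

0.000689


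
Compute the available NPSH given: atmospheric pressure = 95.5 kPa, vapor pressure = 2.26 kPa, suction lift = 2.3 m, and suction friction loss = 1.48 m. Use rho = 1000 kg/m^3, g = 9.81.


NPSHa = p_atm/(rho*g) - z_s - hf_s - p_vap/(rho*g).
p_atm/(rho*g) = 95.5*1000 / (1000*9.81) = 9.735 m.
p_vap/(rho*g) = 2.26*1000 / (1000*9.81) = 0.23 m.
NPSHa = 9.735 - 2.3 - 1.48 - 0.23
      = 5.72 m.

5.72


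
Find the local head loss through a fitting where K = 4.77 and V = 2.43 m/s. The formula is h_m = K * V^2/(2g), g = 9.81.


Minor loss formula: h_m = K * V^2/(2g).
V^2 = 2.43^2 = 5.9049.
V^2/(2g) = 5.9049 / 19.62 = 0.301 m.
h_m = 4.77 * 0.301 = 1.4356 m.

1.4356


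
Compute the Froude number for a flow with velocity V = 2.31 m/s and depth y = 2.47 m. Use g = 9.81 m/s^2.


The Froude number is defined as Fr = V / sqrt(g*y).
g*y = 9.81 * 2.47 = 24.2307.
sqrt(g*y) = sqrt(24.2307) = 4.9225.
Fr = 2.31 / 4.9225 = 0.4693.

0.4693


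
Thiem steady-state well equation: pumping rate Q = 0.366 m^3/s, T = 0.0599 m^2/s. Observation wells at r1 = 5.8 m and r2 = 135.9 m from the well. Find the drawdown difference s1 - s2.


Thiem equation: s1 - s2 = Q/(2*pi*T) * ln(r2/r1).
ln(r2/r1) = ln(135.9/5.8) = 3.1541.
Q/(2*pi*T) = 0.366 / (2*pi*0.0599) = 0.366 / 0.3764 = 0.9725.
s1 - s2 = 0.9725 * 3.1541 = 3.0672 m.

3.0672


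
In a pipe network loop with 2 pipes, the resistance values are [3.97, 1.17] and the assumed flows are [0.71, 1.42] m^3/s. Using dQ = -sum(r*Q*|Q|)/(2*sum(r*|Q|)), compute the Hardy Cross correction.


Numerator terms (r*Q*|Q|): 3.97*0.71*|0.71| = 2.0013; 1.17*1.42*|1.42| = 2.3592.
Sum of numerator = 4.3605.
Denominator terms (r*|Q|): 3.97*|0.71| = 2.8187; 1.17*|1.42| = 1.6614.
2 * sum of denominator = 2 * 4.4801 = 8.9602.
dQ = -4.3605 / 8.9602 = -0.4866 m^3/s.

-0.4866


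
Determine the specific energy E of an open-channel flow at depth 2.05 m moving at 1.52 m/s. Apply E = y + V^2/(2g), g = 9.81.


Specific energy E = y + V^2/(2g).
Velocity head = V^2/(2g) = 1.52^2 / (2*9.81) = 2.3104 / 19.62 = 0.1178 m.
E = 2.05 + 0.1178 = 2.1678 m.

2.1678


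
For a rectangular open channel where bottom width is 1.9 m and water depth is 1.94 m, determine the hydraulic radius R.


For a rectangular section:
Flow area A = b * y = 1.9 * 1.94 = 3.69 m^2.
Wetted perimeter P = b + 2y = 1.9 + 2*1.94 = 5.78 m.
Hydraulic radius R = A/P = 3.69 / 5.78 = 0.6377 m.

0.6377


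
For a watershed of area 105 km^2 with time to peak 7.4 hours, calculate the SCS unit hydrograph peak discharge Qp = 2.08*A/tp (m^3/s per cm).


SCS formula: Qp = 2.08 * A / tp.
Qp = 2.08 * 105 / 7.4
   = 218.4 / 7.4
   = 29.51 m^3/s per cm.

29.51


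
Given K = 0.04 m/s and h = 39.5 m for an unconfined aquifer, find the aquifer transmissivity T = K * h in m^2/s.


Transmissivity is defined as T = K * h.
T = 0.04 * 39.5
  = 1.58 m^2/s.

1.58


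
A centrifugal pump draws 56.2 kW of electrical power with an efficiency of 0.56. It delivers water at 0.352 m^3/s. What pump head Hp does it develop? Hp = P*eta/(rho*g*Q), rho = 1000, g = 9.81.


Pump head formula: Hp = P * eta / (rho * g * Q).
Numerator: P * eta = 56.2 * 1000 * 0.56 = 31472.0 W.
Denominator: rho * g * Q = 1000 * 9.81 * 0.352 = 3453.12.
Hp = 31472.0 / 3453.12 = 9.11 m.

9.11


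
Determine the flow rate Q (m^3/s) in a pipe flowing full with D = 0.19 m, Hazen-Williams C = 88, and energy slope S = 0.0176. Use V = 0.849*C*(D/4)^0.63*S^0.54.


For a full circular pipe, R = D/4 = 0.19/4 = 0.0475 m.
V = 0.849 * 88 * 0.0475^0.63 * 0.0176^0.54
  = 0.849 * 88 * 0.146662 * 0.11287
  = 1.2368 m/s.
Pipe area A = pi*D^2/4 = pi*0.19^2/4 = 0.0284 m^2.
Q = A * V = 0.0284 * 1.2368 = 0.0351 m^3/s.

0.0351


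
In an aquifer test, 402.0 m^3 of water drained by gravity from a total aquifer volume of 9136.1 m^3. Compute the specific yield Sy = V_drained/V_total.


Specific yield Sy = Volume drained / Total volume.
Sy = 402.0 / 9136.1
   = 0.044.

0.044


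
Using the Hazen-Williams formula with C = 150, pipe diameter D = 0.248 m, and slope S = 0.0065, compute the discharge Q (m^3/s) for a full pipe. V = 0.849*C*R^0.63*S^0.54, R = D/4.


For a full circular pipe, R = D/4 = 0.248/4 = 0.062 m.
V = 0.849 * 150 * 0.062^0.63 * 0.0065^0.54
  = 0.849 * 150 * 0.173463 * 0.065913
  = 1.4561 m/s.
Pipe area A = pi*D^2/4 = pi*0.248^2/4 = 0.0483 m^2.
Q = A * V = 0.0483 * 1.4561 = 0.0703 m^3/s.

0.0703


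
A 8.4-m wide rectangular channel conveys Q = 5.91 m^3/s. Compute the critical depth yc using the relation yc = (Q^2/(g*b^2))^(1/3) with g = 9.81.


Using yc = (Q^2 / (g * b^2))^(1/3):
Q^2 = 5.91^2 = 34.93.
g * b^2 = 9.81 * 8.4^2 = 9.81 * 70.56 = 692.19.
Q^2 / (g*b^2) = 34.93 / 692.19 = 0.0505.
yc = 0.0505^(1/3) = 0.3695 m.

0.3695


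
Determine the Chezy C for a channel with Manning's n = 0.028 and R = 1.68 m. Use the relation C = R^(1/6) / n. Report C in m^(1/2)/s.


The Chezy coefficient relates to Manning's n through C = R^(1/6) / n.
R^(1/6) = 1.68^(1/6) = 1.090314.
C = 1.090314 / 0.028 = 38.94 m^(1/2)/s.

38.94


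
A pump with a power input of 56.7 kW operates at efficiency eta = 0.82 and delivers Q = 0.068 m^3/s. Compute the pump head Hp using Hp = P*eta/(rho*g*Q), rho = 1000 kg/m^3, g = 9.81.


Pump head formula: Hp = P * eta / (rho * g * Q).
Numerator: P * eta = 56.7 * 1000 * 0.82 = 46494.0 W.
Denominator: rho * g * Q = 1000 * 9.81 * 0.068 = 667.08.
Hp = 46494.0 / 667.08 = 69.7 m.

69.7


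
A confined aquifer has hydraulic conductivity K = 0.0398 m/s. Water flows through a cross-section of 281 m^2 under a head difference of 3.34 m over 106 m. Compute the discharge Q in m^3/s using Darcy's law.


Darcy's law: Q = K * A * i, where i = dh/L.
Hydraulic gradient i = 3.34 / 106 = 0.031509.
Q = 0.0398 * 281 * 0.031509
  = 0.3524 m^3/s.

0.3524


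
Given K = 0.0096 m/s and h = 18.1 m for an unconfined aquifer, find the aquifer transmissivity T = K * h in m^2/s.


Transmissivity is defined as T = K * h.
T = 0.0096 * 18.1
  = 0.1738 m^2/s.

0.1738


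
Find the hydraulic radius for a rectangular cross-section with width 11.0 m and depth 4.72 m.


For a rectangular section:
Flow area A = b * y = 11.0 * 4.72 = 51.92 m^2.
Wetted perimeter P = b + 2y = 11.0 + 2*4.72 = 20.44 m.
Hydraulic radius R = A/P = 51.92 / 20.44 = 2.5401 m.

2.5401


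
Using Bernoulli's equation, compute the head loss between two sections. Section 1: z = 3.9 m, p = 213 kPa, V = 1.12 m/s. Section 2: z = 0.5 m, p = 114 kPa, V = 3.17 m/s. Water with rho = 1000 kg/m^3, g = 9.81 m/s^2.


Total head at each section: H = z + p/(rho*g) + V^2/(2g).
H1 = 3.9 + 213*1000/(1000*9.81) + 1.12^2/(2*9.81)
   = 3.9 + 21.713 + 0.0639
   = 25.676 m.
H2 = 0.5 + 114*1000/(1000*9.81) + 3.17^2/(2*9.81)
   = 0.5 + 11.621 + 0.5122
   = 12.633 m.
h_L = H1 - H2 = 25.676 - 12.633 = 13.044 m.

13.044


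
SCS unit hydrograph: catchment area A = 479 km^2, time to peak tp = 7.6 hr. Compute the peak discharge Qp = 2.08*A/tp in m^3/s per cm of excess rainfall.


SCS formula: Qp = 2.08 * A / tp.
Qp = 2.08 * 479 / 7.6
   = 996.32 / 7.6
   = 131.09 m^3/s per cm.

131.09


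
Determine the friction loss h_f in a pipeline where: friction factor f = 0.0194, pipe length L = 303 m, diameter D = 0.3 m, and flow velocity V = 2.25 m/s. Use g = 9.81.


Darcy-Weisbach equation: h_f = f * (L/D) * V^2/(2g).
f * L/D = 0.0194 * 303/0.3 = 19.594.
V^2/(2g) = 2.25^2 / (2*9.81) = 5.0625 / 19.62 = 0.258 m.
h_f = 19.594 * 0.258 = 5.056 m.

5.056


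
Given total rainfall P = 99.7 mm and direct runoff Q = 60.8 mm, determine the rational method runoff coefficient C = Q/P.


The runoff coefficient C = runoff depth / rainfall depth.
C = 60.8 / 99.7
  = 0.6098.

0.6098


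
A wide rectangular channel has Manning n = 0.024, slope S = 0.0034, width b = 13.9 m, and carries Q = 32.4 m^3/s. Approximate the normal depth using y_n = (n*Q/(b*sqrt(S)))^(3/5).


We use the wide-channel approximation y_n = (n*Q/(b*sqrt(S)))^(3/5).
sqrt(S) = sqrt(0.0034) = 0.05831.
Numerator: n*Q = 0.024 * 32.4 = 0.7776.
Denominator: b*sqrt(S) = 13.9 * 0.05831 = 0.810509.
arg = 0.9594.
y_n = 0.9594^(3/5) = 0.9754 m.

0.9754


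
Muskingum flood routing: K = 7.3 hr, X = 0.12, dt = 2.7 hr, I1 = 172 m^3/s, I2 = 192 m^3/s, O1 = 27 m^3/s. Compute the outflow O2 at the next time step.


Muskingum coefficients:
denom = 2*K*(1-X) + dt = 2*7.3*(1-0.12) + 2.7 = 15.548.
C0 = (dt - 2*K*X)/denom = (2.7 - 2*7.3*0.12)/15.548 = 0.061.
C1 = (dt + 2*K*X)/denom = (2.7 + 2*7.3*0.12)/15.548 = 0.2863.
C2 = (2*K*(1-X) - dt)/denom = 0.6527.
O2 = C0*I2 + C1*I1 + C2*O1
   = 0.061*192 + 0.2863*172 + 0.6527*27
   = 78.58 m^3/s.

78.58


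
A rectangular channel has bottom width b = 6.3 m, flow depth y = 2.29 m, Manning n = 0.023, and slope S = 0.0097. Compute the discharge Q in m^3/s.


For a rectangular channel, the cross-sectional area A = b * y = 6.3 * 2.29 = 14.43 m^2.
The wetted perimeter P = b + 2y = 6.3 + 2*2.29 = 10.88 m.
Hydraulic radius R = A/P = 14.43/10.88 = 1.326 m.
Velocity V = (1/n)*R^(2/3)*S^(1/2) = (1/0.023)*1.326^(2/3)*0.0097^(1/2) = 5.1684 m/s.
Discharge Q = A * V = 14.43 * 5.1684 = 74.565 m^3/s.

74.565


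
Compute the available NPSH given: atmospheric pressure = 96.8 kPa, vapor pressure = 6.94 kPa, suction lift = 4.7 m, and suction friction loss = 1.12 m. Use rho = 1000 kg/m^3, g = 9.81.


NPSHa = p_atm/(rho*g) - z_s - hf_s - p_vap/(rho*g).
p_atm/(rho*g) = 96.8*1000 / (1000*9.81) = 9.867 m.
p_vap/(rho*g) = 6.94*1000 / (1000*9.81) = 0.707 m.
NPSHa = 9.867 - 4.7 - 1.12 - 0.707
      = 3.34 m.

3.34


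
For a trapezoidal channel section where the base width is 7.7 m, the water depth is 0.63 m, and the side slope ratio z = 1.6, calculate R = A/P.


For a trapezoidal section with side slope z:
A = (b + z*y)*y = (7.7 + 1.6*0.63)*0.63 = 5.486 m^2.
P = b + 2*y*sqrt(1 + z^2) = 7.7 + 2*0.63*sqrt(1 + 1.6^2) = 10.077 m.
R = A/P = 5.486 / 10.077 = 0.5444 m.

0.5444


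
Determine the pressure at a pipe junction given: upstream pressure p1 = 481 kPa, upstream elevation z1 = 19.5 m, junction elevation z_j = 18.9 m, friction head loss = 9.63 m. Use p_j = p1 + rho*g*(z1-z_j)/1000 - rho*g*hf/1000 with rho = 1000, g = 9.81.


Junction pressure: p_j = p1 + rho*g*(z1 - z_j)/1000 - rho*g*hf/1000.
Elevation term = 1000*9.81*(19.5 - 18.9)/1000 = 5.886 kPa.
Friction term = 1000*9.81*9.63/1000 = 94.47 kPa.
p_j = 481 + 5.886 - 94.47 = 392.42 kPa.

392.42


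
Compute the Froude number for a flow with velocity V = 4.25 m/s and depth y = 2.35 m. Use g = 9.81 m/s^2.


The Froude number is defined as Fr = V / sqrt(g*y).
g*y = 9.81 * 2.35 = 23.0535.
sqrt(g*y) = sqrt(23.0535) = 4.8014.
Fr = 4.25 / 4.8014 = 0.8852.

0.8852


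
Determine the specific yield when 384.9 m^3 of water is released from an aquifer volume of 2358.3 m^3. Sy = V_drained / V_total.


Specific yield Sy = Volume drained / Total volume.
Sy = 384.9 / 2358.3
   = 0.1632.

0.1632


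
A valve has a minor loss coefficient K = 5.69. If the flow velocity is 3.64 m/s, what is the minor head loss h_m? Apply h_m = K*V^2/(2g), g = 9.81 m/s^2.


Minor loss formula: h_m = K * V^2/(2g).
V^2 = 3.64^2 = 13.2496.
V^2/(2g) = 13.2496 / 19.62 = 0.6753 m.
h_m = 5.69 * 0.6753 = 3.8425 m.

3.8425


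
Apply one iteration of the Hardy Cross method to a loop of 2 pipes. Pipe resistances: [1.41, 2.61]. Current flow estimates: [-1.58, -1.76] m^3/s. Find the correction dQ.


Numerator terms (r*Q*|Q|): 1.41*-1.58*|-1.58| = -3.5199; 2.61*-1.76*|-1.76| = -8.0847.
Sum of numerator = -11.6047.
Denominator terms (r*|Q|): 1.41*|-1.58| = 2.2278; 2.61*|-1.76| = 4.5936.
2 * sum of denominator = 2 * 6.8214 = 13.6428.
dQ = --11.6047 / 13.6428 = 0.8506 m^3/s.

0.8506


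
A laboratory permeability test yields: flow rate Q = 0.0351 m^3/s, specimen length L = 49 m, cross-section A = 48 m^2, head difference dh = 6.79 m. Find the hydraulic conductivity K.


From K = Q*L / (A*dh):
Numerator: Q*L = 0.0351 * 49 = 1.7199.
Denominator: A*dh = 48 * 6.79 = 325.92.
K = 1.7199 / 325.92 = 0.005277 m/s.

0.005277


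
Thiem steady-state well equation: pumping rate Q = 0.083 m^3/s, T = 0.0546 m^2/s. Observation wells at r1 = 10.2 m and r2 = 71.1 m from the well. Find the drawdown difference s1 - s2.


Thiem equation: s1 - s2 = Q/(2*pi*T) * ln(r2/r1).
ln(r2/r1) = ln(71.1/10.2) = 1.9417.
Q/(2*pi*T) = 0.083 / (2*pi*0.0546) = 0.083 / 0.3431 = 0.2419.
s1 - s2 = 0.2419 * 1.9417 = 0.4698 m.

0.4698


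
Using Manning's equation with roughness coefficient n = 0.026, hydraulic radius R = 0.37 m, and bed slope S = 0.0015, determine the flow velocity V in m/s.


Manning's equation gives V = (1/n) * R^(2/3) * S^(1/2).
First, compute R^(2/3) = 0.37^(2/3) = 0.5154.
Next, S^(1/2) = 0.0015^(1/2) = 0.03873.
Then 1/n = 1/0.026 = 38.46.
V = 38.46 * 0.5154 * 0.03873 = 0.7677 m/s.

0.7677


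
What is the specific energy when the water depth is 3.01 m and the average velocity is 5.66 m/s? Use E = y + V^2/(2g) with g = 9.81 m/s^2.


Specific energy E = y + V^2/(2g).
Velocity head = V^2/(2g) = 5.66^2 / (2*9.81) = 32.0356 / 19.62 = 1.6328 m.
E = 3.01 + 1.6328 = 4.6428 m.

4.6428


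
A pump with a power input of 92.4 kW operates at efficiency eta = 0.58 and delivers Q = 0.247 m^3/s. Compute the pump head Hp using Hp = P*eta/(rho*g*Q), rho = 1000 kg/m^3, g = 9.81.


Pump head formula: Hp = P * eta / (rho * g * Q).
Numerator: P * eta = 92.4 * 1000 * 0.58 = 53592.0 W.
Denominator: rho * g * Q = 1000 * 9.81 * 0.247 = 2423.07.
Hp = 53592.0 / 2423.07 = 22.12 m.

22.12


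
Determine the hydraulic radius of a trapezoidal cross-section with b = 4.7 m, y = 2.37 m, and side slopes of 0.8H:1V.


For a trapezoidal section with side slope z:
A = (b + z*y)*y = (4.7 + 0.8*2.37)*2.37 = 15.633 m^2.
P = b + 2*y*sqrt(1 + z^2) = 4.7 + 2*2.37*sqrt(1 + 0.8^2) = 10.77 m.
R = A/P = 15.633 / 10.77 = 1.4515 m.

1.4515


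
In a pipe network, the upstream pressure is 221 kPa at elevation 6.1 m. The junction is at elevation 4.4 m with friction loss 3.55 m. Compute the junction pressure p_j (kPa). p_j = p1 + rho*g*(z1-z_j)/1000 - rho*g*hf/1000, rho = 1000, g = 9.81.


Junction pressure: p_j = p1 + rho*g*(z1 - z_j)/1000 - rho*g*hf/1000.
Elevation term = 1000*9.81*(6.1 - 4.4)/1000 = 16.677 kPa.
Friction term = 1000*9.81*3.55/1000 = 34.825 kPa.
p_j = 221 + 16.677 - 34.825 = 202.85 kPa.

202.85


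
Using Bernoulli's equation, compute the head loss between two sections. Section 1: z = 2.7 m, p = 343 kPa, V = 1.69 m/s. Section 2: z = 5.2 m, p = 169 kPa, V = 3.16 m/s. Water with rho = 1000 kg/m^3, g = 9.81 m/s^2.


Total head at each section: H = z + p/(rho*g) + V^2/(2g).
H1 = 2.7 + 343*1000/(1000*9.81) + 1.69^2/(2*9.81)
   = 2.7 + 34.964 + 0.1456
   = 37.81 m.
H2 = 5.2 + 169*1000/(1000*9.81) + 3.16^2/(2*9.81)
   = 5.2 + 17.227 + 0.509
   = 22.936 m.
h_L = H1 - H2 = 37.81 - 22.936 = 14.874 m.

14.874


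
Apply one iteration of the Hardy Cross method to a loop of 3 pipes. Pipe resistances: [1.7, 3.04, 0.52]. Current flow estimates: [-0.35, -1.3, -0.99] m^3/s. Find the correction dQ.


Numerator terms (r*Q*|Q|): 1.7*-0.35*|-0.35| = -0.2082; 3.04*-1.3*|-1.3| = -5.1376; 0.52*-0.99*|-0.99| = -0.5097.
Sum of numerator = -5.8555.
Denominator terms (r*|Q|): 1.7*|-0.35| = 0.595; 3.04*|-1.3| = 3.952; 0.52*|-0.99| = 0.5148.
2 * sum of denominator = 2 * 5.0618 = 10.1236.
dQ = --5.8555 / 10.1236 = 0.5784 m^3/s.

0.5784


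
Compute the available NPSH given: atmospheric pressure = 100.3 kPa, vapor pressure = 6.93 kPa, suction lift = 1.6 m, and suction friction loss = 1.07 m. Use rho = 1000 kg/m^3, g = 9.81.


NPSHa = p_atm/(rho*g) - z_s - hf_s - p_vap/(rho*g).
p_atm/(rho*g) = 100.3*1000 / (1000*9.81) = 10.224 m.
p_vap/(rho*g) = 6.93*1000 / (1000*9.81) = 0.706 m.
NPSHa = 10.224 - 1.6 - 1.07 - 0.706
      = 6.85 m.

6.85


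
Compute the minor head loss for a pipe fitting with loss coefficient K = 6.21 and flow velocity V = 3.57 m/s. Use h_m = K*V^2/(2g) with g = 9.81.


Minor loss formula: h_m = K * V^2/(2g).
V^2 = 3.57^2 = 12.7449.
V^2/(2g) = 12.7449 / 19.62 = 0.6496 m.
h_m = 6.21 * 0.6496 = 4.0339 m.

4.0339


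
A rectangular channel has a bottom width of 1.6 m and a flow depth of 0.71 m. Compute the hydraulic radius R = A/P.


For a rectangular section:
Flow area A = b * y = 1.6 * 0.71 = 1.14 m^2.
Wetted perimeter P = b + 2y = 1.6 + 2*0.71 = 3.02 m.
Hydraulic radius R = A/P = 1.14 / 3.02 = 0.3762 m.

0.3762


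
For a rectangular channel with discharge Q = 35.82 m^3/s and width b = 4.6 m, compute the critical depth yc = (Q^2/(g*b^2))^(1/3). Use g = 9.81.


Using yc = (Q^2 / (g * b^2))^(1/3):
Q^2 = 35.82^2 = 1283.07.
g * b^2 = 9.81 * 4.6^2 = 9.81 * 21.16 = 207.58.
Q^2 / (g*b^2) = 1283.07 / 207.58 = 6.1811.
yc = 6.1811^(1/3) = 1.8352 m.

1.8352


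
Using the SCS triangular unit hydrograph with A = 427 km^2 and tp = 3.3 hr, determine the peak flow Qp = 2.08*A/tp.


SCS formula: Qp = 2.08 * A / tp.
Qp = 2.08 * 427 / 3.3
   = 888.16 / 3.3
   = 269.14 m^3/s per cm.

269.14
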